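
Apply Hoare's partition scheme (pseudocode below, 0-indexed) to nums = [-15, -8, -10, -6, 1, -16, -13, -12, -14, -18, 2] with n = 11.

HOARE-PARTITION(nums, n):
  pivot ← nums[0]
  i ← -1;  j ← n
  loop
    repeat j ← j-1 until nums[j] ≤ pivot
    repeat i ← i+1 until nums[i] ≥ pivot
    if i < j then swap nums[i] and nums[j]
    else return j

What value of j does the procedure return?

1

pivot = nums[0] = -15; i = -1, j = 11
j→9 (nums[9]=-18≤-15), i→0 (nums[0]=-15≥-15); i<j, swap → [-18, -8, -10, -6, 1, -16, -13, -12, -14, -15, 2]
j→5 (nums[5]=-16≤-15), i→1 (nums[1]=-8≥-15); i<j, swap → [-18, -16, -10, -6, 1, -8, -13, -12, -14, -15, 2]
j→1, i→2; i≥j, return j=1. nums = [-18, -16, -10, -6, 1, -8, -13, -12, -14, -15, 2]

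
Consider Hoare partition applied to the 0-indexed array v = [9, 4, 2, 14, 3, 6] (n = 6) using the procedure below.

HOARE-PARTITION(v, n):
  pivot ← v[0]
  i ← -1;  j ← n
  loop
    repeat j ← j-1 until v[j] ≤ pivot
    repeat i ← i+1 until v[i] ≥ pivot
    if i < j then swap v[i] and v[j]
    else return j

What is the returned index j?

3

pivot = v[0] = 9; i = -1, j = 6
j→5 (v[5]=6≤9), i→0 (v[0]=9≥9); i<j, swap → [6, 4, 2, 14, 3, 9]
j→4 (v[4]=3≤9), i→3 (v[3]=14≥9); i<j, swap → [6, 4, 2, 3, 14, 9]
j→3, i→4; i≥j, return j=3. v = [6, 4, 2, 3, 14, 9]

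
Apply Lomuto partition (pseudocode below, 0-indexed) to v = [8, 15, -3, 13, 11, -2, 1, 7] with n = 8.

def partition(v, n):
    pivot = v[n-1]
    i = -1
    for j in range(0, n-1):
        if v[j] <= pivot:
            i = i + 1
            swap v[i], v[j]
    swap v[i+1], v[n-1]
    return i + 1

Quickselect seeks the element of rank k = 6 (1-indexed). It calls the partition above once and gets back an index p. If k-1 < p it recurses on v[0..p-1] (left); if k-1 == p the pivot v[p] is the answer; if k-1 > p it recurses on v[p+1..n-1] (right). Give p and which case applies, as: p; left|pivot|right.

3; right

pivot=7, i=-1
j=0: 8>7, skip
j=1: 15>7, skip
j=2: -3≤7, i=0, swap(0,2) ⇒ [-3, 15, 8, 13, 11, -2, 1, 7]
j=3: 13>7, skip
j=4: 11>7, skip
j=5: -2≤7, i=1, swap(1,5) ⇒ [-3, -2, 8, 13, 11, 15, 1, 7]
j=6: 1≤7, i=2, swap(2,6) ⇒ [-3, -2, 1, 13, 11, 15, 8, 7]
swap(3,7) ⇒ [-3, -2, 1, 7, 11, 15, 8, 13]; return 3
p = 3; k-1 = 5 > 3 ⇒ right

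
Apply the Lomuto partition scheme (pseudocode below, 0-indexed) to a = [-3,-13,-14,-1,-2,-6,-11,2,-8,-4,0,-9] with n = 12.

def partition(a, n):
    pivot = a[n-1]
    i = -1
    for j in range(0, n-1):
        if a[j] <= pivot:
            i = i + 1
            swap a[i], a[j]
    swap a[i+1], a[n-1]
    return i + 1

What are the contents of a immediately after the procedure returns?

pivot=-9, i=-1
j=0: -3>-9, skip
j=1: -13≤-9, i=0, swap(0,1) ⇒ [-13,-3,-14,-1,-2,-6,-11,2,-8,-4,0,-9]
j=2: -14≤-9, i=1, swap(1,2) ⇒ [-13,-14,-3,-1,-2,-6,-11,2,-8,-4,0,-9]
j=3: -1>-9, skip
j=4: -2>-9, skip
j=5: -6>-9, skip
j=6: -11≤-9, i=2, swap(2,6) ⇒ [-13,-14,-11,-1,-2,-6,-3,2,-8,-4,0,-9]
j=7: 2>-9, skip
j=8: -8>-9, skip
j=9: -4>-9, skip
j=10: 0>-9, skip
swap(3,11) ⇒ [-13,-14,-11,-9,-2,-6,-3,2,-8,-4,0,-1]; return 3

[-13,-14,-11,-9,-2,-6,-3,2,-8,-4,0,-1]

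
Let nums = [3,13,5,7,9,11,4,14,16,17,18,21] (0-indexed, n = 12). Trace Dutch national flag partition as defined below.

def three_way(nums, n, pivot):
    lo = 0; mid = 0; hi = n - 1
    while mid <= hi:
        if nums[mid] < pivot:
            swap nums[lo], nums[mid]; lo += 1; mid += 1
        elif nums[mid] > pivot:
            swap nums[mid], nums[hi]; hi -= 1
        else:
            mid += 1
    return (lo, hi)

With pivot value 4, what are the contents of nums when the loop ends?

[3,4,7,9,11,5,14,16,17,18,21,13]

pivot = 4; lo=0, mid=0, hi=11
nums[mid]=3<4: swap nums[0],nums[0]; lo=1,mid=1 → [3,13,5,7,9,11,4,14,16,17,18,21]
nums[mid]=13>4: swap nums[1],nums[11]; hi=10 → [3,21,5,7,9,11,4,14,16,17,18,13]
nums[mid]=21>4: swap nums[1],nums[10]; hi=9 → [3,18,5,7,9,11,4,14,16,17,21,13]
nums[mid]=18>4: swap nums[1],nums[9]; hi=8 → [3,17,5,7,9,11,4,14,16,18,21,13]
nums[mid]=17>4: swap nums[1],nums[8]; hi=7 → [3,16,5,7,9,11,4,14,17,18,21,13]
nums[mid]=16>4: swap nums[1],nums[7]; hi=6 → [3,14,5,7,9,11,4,16,17,18,21,13]
nums[mid]=14>4: swap nums[1],nums[6]; hi=5 → [3,4,5,7,9,11,14,16,17,18,21,13]
nums[mid]=4=4: mid=2
nums[mid]=5>4: swap nums[2],nums[5]; hi=4 → [3,4,11,7,9,5,14,16,17,18,21,13]
nums[mid]=11>4: swap nums[2],nums[4]; hi=3 → [3,4,9,7,11,5,14,16,17,18,21,13]
nums[mid]=9>4: swap nums[2],nums[3]; hi=2 → [3,4,7,9,11,5,14,16,17,18,21,13]
nums[mid]=7>4: swap nums[2],nums[2]; hi=1 → [3,4,7,9,11,5,14,16,17,18,21,13]
end: lo=1, hi=1; nums = [3,4,7,9,11,5,14,16,17,18,21,13]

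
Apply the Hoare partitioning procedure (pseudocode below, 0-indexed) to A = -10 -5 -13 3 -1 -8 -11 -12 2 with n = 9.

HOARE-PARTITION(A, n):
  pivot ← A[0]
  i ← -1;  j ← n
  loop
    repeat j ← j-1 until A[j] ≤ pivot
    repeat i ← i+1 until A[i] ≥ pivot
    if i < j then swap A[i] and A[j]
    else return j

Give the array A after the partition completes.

-12 -11 -13 3 -1 -8 -5 -10 2

pivot=-10
j stops at 7 (-12), i stops at 0 (-10); swap ⇒ -12 -5 -13 3 -1 -8 -11 -10 2
j stops at 6 (-11), i stops at 1 (-5); swap ⇒ -12 -11 -13 3 -1 -8 -5 -10 2
j stops at 2, i stops at 3; i≥j ⇒ return 2. A=-12 -11 -13 3 -1 -8 -5 -10 2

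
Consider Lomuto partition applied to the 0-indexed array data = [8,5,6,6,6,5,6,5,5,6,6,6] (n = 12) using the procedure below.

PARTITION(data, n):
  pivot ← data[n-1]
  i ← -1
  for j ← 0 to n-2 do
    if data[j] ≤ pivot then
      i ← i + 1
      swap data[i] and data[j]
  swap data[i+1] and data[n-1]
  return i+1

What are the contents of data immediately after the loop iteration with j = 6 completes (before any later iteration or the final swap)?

pivot=6, i=-1
j=0: 8>6, skip
j=1: 5≤6, i=0, swap(0,1) ⇒ [5,8,6,6,6,5,6,5,5,6,6,6]
j=2: 6≤6, i=1, swap(1,2) ⇒ [5,6,8,6,6,5,6,5,5,6,6,6]
j=3: 6≤6, i=2, swap(2,3) ⇒ [5,6,6,8,6,5,6,5,5,6,6,6]
j=4: 6≤6, i=3, swap(3,4) ⇒ [5,6,6,6,8,5,6,5,5,6,6,6]
j=5: 5≤6, i=4, swap(4,5) ⇒ [5,6,6,6,5,8,6,5,5,6,6,6]
j=6: 6≤6, i=5, swap(5,6) ⇒ [5,6,6,6,5,6,8,5,5,6,6,6]
(after j=6) data = [5,6,6,6,5,6,8,5,5,6,6,6]

[5,6,6,6,5,6,8,5,5,6,6,6]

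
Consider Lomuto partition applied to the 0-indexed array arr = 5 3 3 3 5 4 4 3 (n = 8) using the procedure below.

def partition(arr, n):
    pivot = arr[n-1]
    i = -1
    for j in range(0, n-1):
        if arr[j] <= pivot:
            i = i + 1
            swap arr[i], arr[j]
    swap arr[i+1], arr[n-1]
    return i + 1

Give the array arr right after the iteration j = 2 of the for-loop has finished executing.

3 3 5 3 5 4 4 3

pivot = arr[7] = 3; i = -1
j=0: arr[0]=5 > 3 → no swap
j=1: arr[1]=3 ≤ 3 → i=0, swap arr[0],arr[1] → 3 5 3 3 5 4 4 3
j=2: arr[2]=3 ≤ 3 → i=1, swap arr[1],arr[2] → 3 3 5 3 5 4 4 3
(after j=2) arr = 3 3 5 3 5 4 4 3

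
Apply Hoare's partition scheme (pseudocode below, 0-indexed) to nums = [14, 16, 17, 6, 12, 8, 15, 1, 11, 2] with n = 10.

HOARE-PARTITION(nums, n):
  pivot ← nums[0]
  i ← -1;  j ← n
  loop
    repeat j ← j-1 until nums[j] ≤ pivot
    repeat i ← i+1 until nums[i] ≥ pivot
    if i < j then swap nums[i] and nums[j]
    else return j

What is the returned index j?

pivot = nums[0] = 14; i = -1, j = 10
j→9 (nums[9]=2≤14), i→0 (nums[0]=14≥14); i<j, swap → [2, 16, 17, 6, 12, 8, 15, 1, 11, 14]
j→8 (nums[8]=11≤14), i→1 (nums[1]=16≥14); i<j, swap → [2, 11, 17, 6, 12, 8, 15, 1, 16, 14]
j→7 (nums[7]=1≤14), i→2 (nums[2]=17≥14); i<j, swap → [2, 11, 1, 6, 12, 8, 15, 17, 16, 14]
j→5, i→6; i≥j, return j=5. nums = [2, 11, 1, 6, 12, 8, 15, 17, 16, 14]

5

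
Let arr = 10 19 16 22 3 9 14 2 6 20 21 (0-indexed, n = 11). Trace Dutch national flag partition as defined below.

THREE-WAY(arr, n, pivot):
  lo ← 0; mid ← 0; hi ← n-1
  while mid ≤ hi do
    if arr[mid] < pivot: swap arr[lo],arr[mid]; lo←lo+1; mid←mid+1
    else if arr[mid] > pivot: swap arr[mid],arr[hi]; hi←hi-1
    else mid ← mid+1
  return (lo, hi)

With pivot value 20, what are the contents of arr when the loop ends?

10 19 16 3 9 14 2 6 20 21 22

lo=0 mid=0 hi=10
10<20: swap(0,0), lo=1 mid=1 ⇒ 10 19 16 22 3 9 14 2 6 20 21
19<20: swap(1,1), lo=2 mid=2 ⇒ 10 19 16 22 3 9 14 2 6 20 21
16<20: swap(2,2), lo=3 mid=3 ⇒ 10 19 16 22 3 9 14 2 6 20 21
22>20: swap(3,10), hi=9 ⇒ 10 19 16 21 3 9 14 2 6 20 22
21>20: swap(3,9), hi=8 ⇒ 10 19 16 20 3 9 14 2 6 21 22
20=20: mid=4
3<20: swap(3,4), lo=4 mid=5 ⇒ 10 19 16 3 20 9 14 2 6 21 22
9<20: swap(4,5), lo=5 mid=6 ⇒ 10 19 16 3 9 20 14 2 6 21 22
14<20: swap(5,6), lo=6 mid=7 ⇒ 10 19 16 3 9 14 20 2 6 21 22
2<20: swap(6,7), lo=7 mid=8 ⇒ 10 19 16 3 9 14 2 20 6 21 22
6<20: swap(7,8), lo=8 mid=9 ⇒ 10 19 16 3 9 14 2 6 20 21 22
done. lo=8 hi=8; arr=10 19 16 3 9 14 2 6 20 21 22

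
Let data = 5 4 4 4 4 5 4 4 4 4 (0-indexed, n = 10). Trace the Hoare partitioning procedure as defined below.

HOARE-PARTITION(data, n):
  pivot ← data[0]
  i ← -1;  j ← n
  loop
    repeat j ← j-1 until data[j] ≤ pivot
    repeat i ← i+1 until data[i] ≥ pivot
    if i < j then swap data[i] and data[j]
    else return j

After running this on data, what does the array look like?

pivot=5
j stops at 9 (4), i stops at 0 (5); swap ⇒ 4 4 4 4 4 5 4 4 4 5
j stops at 8 (4), i stops at 5 (5); swap ⇒ 4 4 4 4 4 4 4 4 5 5
j stops at 7, i stops at 8; i≥j ⇒ return 7. data=4 4 4 4 4 4 4 4 5 5

4 4 4 4 4 4 4 4 5 5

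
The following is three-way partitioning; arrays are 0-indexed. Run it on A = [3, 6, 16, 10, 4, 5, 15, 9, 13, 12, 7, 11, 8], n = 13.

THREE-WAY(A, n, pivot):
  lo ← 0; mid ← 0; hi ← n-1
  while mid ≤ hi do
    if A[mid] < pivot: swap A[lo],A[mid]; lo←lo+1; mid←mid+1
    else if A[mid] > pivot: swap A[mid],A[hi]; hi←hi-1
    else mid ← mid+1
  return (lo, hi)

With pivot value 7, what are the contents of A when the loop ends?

[3, 6, 5, 4, 7, 15, 9, 13, 12, 10, 11, 8, 16]

pivot = 7; lo=0, mid=0, hi=12
A[mid]=3<7: swap A[0],A[0]; lo=1,mid=1 → [3, 6, 16, 10, 4, 5, 15, 9, 13, 12, 7, 11, 8]
A[mid]=6<7: swap A[1],A[1]; lo=2,mid=2 → [3, 6, 16, 10, 4, 5, 15, 9, 13, 12, 7, 11, 8]
A[mid]=16>7: swap A[2],A[12]; hi=11 → [3, 6, 8, 10, 4, 5, 15, 9, 13, 12, 7, 11, 16]
A[mid]=8>7: swap A[2],A[11]; hi=10 → [3, 6, 11, 10, 4, 5, 15, 9, 13, 12, 7, 8, 16]
A[mid]=11>7: swap A[2],A[10]; hi=9 → [3, 6, 7, 10, 4, 5, 15, 9, 13, 12, 11, 8, 16]
A[mid]=7=7: mid=3
A[mid]=10>7: swap A[3],A[9]; hi=8 → [3, 6, 7, 12, 4, 5, 15, 9, 13, 10, 11, 8, 16]
A[mid]=12>7: swap A[3],A[8]; hi=7 → [3, 6, 7, 13, 4, 5, 15, 9, 12, 10, 11, 8, 16]
A[mid]=13>7: swap A[3],A[7]; hi=6 → [3, 6, 7, 9, 4, 5, 15, 13, 12, 10, 11, 8, 16]
A[mid]=9>7: swap A[3],A[6]; hi=5 → [3, 6, 7, 15, 4, 5, 9, 13, 12, 10, 11, 8, 16]
A[mid]=15>7: swap A[3],A[5]; hi=4 → [3, 6, 7, 5, 4, 15, 9, 13, 12, 10, 11, 8, 16]
A[mid]=5<7: swap A[2],A[3]; lo=3,mid=4 → [3, 6, 5, 7, 4, 15, 9, 13, 12, 10, 11, 8, 16]
A[mid]=4<7: swap A[3],A[4]; lo=4,mid=5 → [3, 6, 5, 4, 7, 15, 9, 13, 12, 10, 11, 8, 16]
end: lo=4, hi=4; A = [3, 6, 5, 4, 7, 15, 9, 13, 12, 10, 11, 8, 16]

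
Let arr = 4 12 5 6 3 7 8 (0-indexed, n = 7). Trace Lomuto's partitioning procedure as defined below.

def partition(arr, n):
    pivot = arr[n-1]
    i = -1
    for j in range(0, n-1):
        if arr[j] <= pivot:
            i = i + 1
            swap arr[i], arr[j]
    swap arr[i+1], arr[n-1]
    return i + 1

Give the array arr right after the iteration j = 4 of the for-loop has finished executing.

pivot=8, i=-1
j=0: 4≤8, i=0, swap(0,0) ⇒ 4 12 5 6 3 7 8
j=1: 12>8, skip
j=2: 5≤8, i=1, swap(1,2) ⇒ 4 5 12 6 3 7 8
j=3: 6≤8, i=2, swap(2,3) ⇒ 4 5 6 12 3 7 8
j=4: 3≤8, i=3, swap(3,4) ⇒ 4 5 6 3 12 7 8
(after j=4) arr = 4 5 6 3 12 7 8

4 5 6 3 12 7 8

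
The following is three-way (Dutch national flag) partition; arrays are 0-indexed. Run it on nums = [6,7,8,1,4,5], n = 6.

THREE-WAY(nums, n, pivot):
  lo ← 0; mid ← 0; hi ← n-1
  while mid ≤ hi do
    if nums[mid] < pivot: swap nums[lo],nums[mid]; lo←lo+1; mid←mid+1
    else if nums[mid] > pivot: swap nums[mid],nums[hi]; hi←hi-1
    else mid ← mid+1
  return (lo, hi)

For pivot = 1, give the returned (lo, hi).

(0, 0)

lo=0 mid=0 hi=5
6>1: swap(0,5), hi=4 ⇒ [5,7,8,1,4,6]
5>1: swap(0,4), hi=3 ⇒ [4,7,8,1,5,6]
4>1: swap(0,3), hi=2 ⇒ [1,7,8,4,5,6]
1=1: mid=1
7>1: swap(1,2), hi=1 ⇒ [1,8,7,4,5,6]
8>1: swap(1,1), hi=0 ⇒ [1,8,7,4,5,6]
done. lo=0 hi=0; nums=[1,8,7,4,5,6]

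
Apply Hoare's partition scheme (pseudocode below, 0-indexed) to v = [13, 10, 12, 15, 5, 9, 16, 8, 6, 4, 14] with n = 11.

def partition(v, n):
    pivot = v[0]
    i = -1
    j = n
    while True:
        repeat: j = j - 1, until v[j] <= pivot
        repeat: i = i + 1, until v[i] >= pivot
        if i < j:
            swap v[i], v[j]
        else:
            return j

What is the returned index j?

pivot = v[0] = 13; i = -1, j = 11
j→9 (v[9]=4≤13), i→0 (v[0]=13≥13); i<j, swap → [4, 10, 12, 15, 5, 9, 16, 8, 6, 13, 14]
j→8 (v[8]=6≤13), i→3 (v[3]=15≥13); i<j, swap → [4, 10, 12, 6, 5, 9, 16, 8, 15, 13, 14]
j→7 (v[7]=8≤13), i→6 (v[6]=16≥13); i<j, swap → [4, 10, 12, 6, 5, 9, 8, 16, 15, 13, 14]
j→6, i→7; i≥j, return j=6. v = [4, 10, 12, 6, 5, 9, 8, 16, 15, 13, 14]

6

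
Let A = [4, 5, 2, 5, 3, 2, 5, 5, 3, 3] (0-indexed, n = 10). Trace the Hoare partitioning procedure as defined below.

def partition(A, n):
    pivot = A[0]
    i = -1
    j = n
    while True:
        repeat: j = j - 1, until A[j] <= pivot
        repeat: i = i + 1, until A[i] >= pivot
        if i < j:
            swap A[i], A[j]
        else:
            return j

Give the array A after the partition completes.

pivot=4
j stops at 9 (3), i stops at 0 (4); swap ⇒ [3, 5, 2, 5, 3, 2, 5, 5, 3, 4]
j stops at 8 (3), i stops at 1 (5); swap ⇒ [3, 3, 2, 5, 3, 2, 5, 5, 5, 4]
j stops at 5 (2), i stops at 3 (5); swap ⇒ [3, 3, 2, 2, 3, 5, 5, 5, 5, 4]
j stops at 4, i stops at 5; i≥j ⇒ return 4. A=[3, 3, 2, 2, 3, 5, 5, 5, 5, 4]

[3, 3, 2, 2, 3, 5, 5, 5, 5, 4]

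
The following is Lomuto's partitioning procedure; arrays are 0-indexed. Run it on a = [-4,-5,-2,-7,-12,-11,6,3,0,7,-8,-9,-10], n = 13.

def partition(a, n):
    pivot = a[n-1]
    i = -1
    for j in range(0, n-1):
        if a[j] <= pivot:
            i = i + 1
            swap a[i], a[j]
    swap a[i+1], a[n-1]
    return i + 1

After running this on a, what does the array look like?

[-12,-11,-10,-7,-4,-5,6,3,0,7,-8,-9,-2]

pivot=-10, i=-1
j=0: -4>-10, skip
j=1: -5>-10, skip
j=2: -2>-10, skip
j=3: -7>-10, skip
j=4: -12≤-10, i=0, swap(0,4) ⇒ [-12,-5,-2,-7,-4,-11,6,3,0,7,-8,-9,-10]
j=5: -11≤-10, i=1, swap(1,5) ⇒ [-12,-11,-2,-7,-4,-5,6,3,0,7,-8,-9,-10]
j=6: 6>-10, skip
j=7: 3>-10, skip
j=8: 0>-10, skip
j=9: 7>-10, skip
j=10: -8>-10, skip
j=11: -9>-10, skip
swap(2,12) ⇒ [-12,-11,-10,-7,-4,-5,6,3,0,7,-8,-9,-2]; return 2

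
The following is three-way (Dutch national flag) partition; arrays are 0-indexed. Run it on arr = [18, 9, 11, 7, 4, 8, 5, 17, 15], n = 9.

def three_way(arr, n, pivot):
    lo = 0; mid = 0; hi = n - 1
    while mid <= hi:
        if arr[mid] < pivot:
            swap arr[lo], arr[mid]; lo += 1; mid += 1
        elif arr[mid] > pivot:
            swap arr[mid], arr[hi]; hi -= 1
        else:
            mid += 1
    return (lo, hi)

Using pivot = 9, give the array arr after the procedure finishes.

[5, 8, 7, 4, 9, 11, 17, 15, 18]

lo=0 mid=0 hi=8
18>9: swap(0,8), hi=7 ⇒ [15, 9, 11, 7, 4, 8, 5, 17, 18]
15>9: swap(0,7), hi=6 ⇒ [17, 9, 11, 7, 4, 8, 5, 15, 18]
17>9: swap(0,6), hi=5 ⇒ [5, 9, 11, 7, 4, 8, 17, 15, 18]
5<9: swap(0,0), lo=1 mid=1 ⇒ [5, 9, 11, 7, 4, 8, 17, 15, 18]
9=9: mid=2
11>9: swap(2,5), hi=4 ⇒ [5, 9, 8, 7, 4, 11, 17, 15, 18]
8<9: swap(1,2), lo=2 mid=3 ⇒ [5, 8, 9, 7, 4, 11, 17, 15, 18]
7<9: swap(2,3), lo=3 mid=4 ⇒ [5, 8, 7, 9, 4, 11, 17, 15, 18]
4<9: swap(3,4), lo=4 mid=5 ⇒ [5, 8, 7, 4, 9, 11, 17, 15, 18]
done. lo=4 hi=4; arr=[5, 8, 7, 4, 9, 11, 17, 15, 18]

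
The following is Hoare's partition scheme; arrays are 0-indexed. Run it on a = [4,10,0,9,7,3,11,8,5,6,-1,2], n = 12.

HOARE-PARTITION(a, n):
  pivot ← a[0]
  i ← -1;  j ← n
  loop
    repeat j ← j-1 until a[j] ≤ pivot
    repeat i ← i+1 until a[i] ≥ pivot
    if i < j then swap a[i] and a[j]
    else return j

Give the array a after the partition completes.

pivot = a[0] = 4; i = -1, j = 12
j→11 (a[11]=2≤4), i→0 (a[0]=4≥4); i<j, swap → [2,10,0,9,7,3,11,8,5,6,-1,4]
j→10 (a[10]=-1≤4), i→1 (a[1]=10≥4); i<j, swap → [2,-1,0,9,7,3,11,8,5,6,10,4]
j→5 (a[5]=3≤4), i→3 (a[3]=9≥4); i<j, swap → [2,-1,0,3,7,9,11,8,5,6,10,4]
j→3, i→4; i≥j, return j=3. a = [2,-1,0,3,7,9,11,8,5,6,10,4]

[2,-1,0,3,7,9,11,8,5,6,10,4]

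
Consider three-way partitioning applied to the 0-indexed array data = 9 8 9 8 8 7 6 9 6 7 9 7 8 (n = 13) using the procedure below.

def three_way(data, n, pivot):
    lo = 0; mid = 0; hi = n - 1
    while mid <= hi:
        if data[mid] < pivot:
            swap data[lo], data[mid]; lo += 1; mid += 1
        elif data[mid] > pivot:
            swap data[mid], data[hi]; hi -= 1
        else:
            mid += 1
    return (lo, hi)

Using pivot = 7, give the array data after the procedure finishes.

pivot = 7; lo=0, mid=0, hi=12
data[mid]=9>7: swap data[0],data[12]; hi=11 → 8 8 9 8 8 7 6 9 6 7 9 7 9
data[mid]=8>7: swap data[0],data[11]; hi=10 → 7 8 9 8 8 7 6 9 6 7 9 8 9
data[mid]=7=7: mid=1
data[mid]=8>7: swap data[1],data[10]; hi=9 → 7 9 9 8 8 7 6 9 6 7 8 8 9
data[mid]=9>7: swap data[1],data[9]; hi=8 → 7 7 9 8 8 7 6 9 6 9 8 8 9
data[mid]=7=7: mid=2
data[mid]=9>7: swap data[2],data[8]; hi=7 → 7 7 6 8 8 7 6 9 9 9 8 8 9
data[mid]=6<7: swap data[0],data[2]; lo=1,mid=3 → 6 7 7 8 8 7 6 9 9 9 8 8 9
data[mid]=8>7: swap data[3],data[7]; hi=6 → 6 7 7 9 8 7 6 8 9 9 8 8 9
data[mid]=9>7: swap data[3],data[6]; hi=5 → 6 7 7 6 8 7 9 8 9 9 8 8 9
data[mid]=6<7: swap data[1],data[3]; lo=2,mid=4 → 6 6 7 7 8 7 9 8 9 9 8 8 9
data[mid]=8>7: swap data[4],data[5]; hi=4 → 6 6 7 7 7 8 9 8 9 9 8 8 9
data[mid]=7=7: mid=5
end: lo=2, hi=4; data = 6 6 7 7 7 8 9 8 9 9 8 8 9

6 6 7 7 7 8 9 8 9 9 8 8 9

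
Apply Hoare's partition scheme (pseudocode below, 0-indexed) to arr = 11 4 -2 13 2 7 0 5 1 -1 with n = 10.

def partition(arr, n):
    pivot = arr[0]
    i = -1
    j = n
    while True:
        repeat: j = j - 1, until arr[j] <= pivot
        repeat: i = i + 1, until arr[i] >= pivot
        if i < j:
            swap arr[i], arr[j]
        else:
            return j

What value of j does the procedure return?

7

pivot=11
j stops at 9 (-1), i stops at 0 (11); swap ⇒ -1 4 -2 13 2 7 0 5 1 11
j stops at 8 (1), i stops at 3 (13); swap ⇒ -1 4 -2 1 2 7 0 5 13 11
j stops at 7, i stops at 8; i≥j ⇒ return 7. arr=-1 4 -2 1 2 7 0 5 13 11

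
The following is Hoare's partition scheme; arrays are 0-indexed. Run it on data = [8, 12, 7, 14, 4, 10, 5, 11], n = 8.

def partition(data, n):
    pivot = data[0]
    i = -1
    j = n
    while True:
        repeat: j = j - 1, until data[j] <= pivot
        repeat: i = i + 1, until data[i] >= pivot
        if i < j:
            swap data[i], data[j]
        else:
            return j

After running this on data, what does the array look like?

pivot=8
j stops at 6 (5), i stops at 0 (8); swap ⇒ [5, 12, 7, 14, 4, 10, 8, 11]
j stops at 4 (4), i stops at 1 (12); swap ⇒ [5, 4, 7, 14, 12, 10, 8, 11]
j stops at 2, i stops at 3; i≥j ⇒ return 2. data=[5, 4, 7, 14, 12, 10, 8, 11]

[5, 4, 7, 14, 12, 10, 8, 11]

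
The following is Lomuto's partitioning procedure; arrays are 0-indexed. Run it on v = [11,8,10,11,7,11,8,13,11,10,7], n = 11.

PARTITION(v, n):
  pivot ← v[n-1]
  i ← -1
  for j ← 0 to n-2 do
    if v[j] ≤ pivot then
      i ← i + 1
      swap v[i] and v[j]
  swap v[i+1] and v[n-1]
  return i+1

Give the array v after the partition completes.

[7,7,10,11,11,11,8,13,11,10,8]

pivot=7, i=-1
j=0: 11>7, skip
j=1: 8>7, skip
j=2: 10>7, skip
j=3: 11>7, skip
j=4: 7≤7, i=0, swap(0,4) ⇒ [7,8,10,11,11,11,8,13,11,10,7]
j=5: 11>7, skip
j=6: 8>7, skip
j=7: 13>7, skip
j=8: 11>7, skip
j=9: 10>7, skip
swap(1,10) ⇒ [7,7,10,11,11,11,8,13,11,10,8]; return 1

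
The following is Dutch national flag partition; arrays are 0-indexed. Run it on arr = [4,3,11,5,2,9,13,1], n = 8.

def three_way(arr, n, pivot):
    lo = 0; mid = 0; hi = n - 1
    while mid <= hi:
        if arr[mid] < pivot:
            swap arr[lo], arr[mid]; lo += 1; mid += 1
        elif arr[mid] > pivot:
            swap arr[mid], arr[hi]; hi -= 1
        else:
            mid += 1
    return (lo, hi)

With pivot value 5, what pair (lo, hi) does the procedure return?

(4, 4)

pivot = 5; lo=0, mid=0, hi=7
arr[mid]=4<5: swap arr[0],arr[0]; lo=1,mid=1 → [4,3,11,5,2,9,13,1]
arr[mid]=3<5: swap arr[1],arr[1]; lo=2,mid=2 → [4,3,11,5,2,9,13,1]
arr[mid]=11>5: swap arr[2],arr[7]; hi=6 → [4,3,1,5,2,9,13,11]
arr[mid]=1<5: swap arr[2],arr[2]; lo=3,mid=3 → [4,3,1,5,2,9,13,11]
arr[mid]=5=5: mid=4
arr[mid]=2<5: swap arr[3],arr[4]; lo=4,mid=5 → [4,3,1,2,5,9,13,11]
arr[mid]=9>5: swap arr[5],arr[6]; hi=5 → [4,3,1,2,5,13,9,11]
arr[mid]=13>5: swap arr[5],arr[5]; hi=4 → [4,3,1,2,5,13,9,11]
end: lo=4, hi=4; arr = [4,3,1,2,5,13,9,11]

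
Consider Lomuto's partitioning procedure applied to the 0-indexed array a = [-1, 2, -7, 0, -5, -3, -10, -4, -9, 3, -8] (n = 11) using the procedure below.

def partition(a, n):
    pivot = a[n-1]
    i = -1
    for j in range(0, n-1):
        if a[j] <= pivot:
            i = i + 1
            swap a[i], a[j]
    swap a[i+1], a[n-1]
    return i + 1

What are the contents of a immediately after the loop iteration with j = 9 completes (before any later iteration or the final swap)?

pivot = a[10] = -8; i = -1
j=0: a[0]=-1 > -8 → no swap
j=1: a[1]=2 > -8 → no swap
j=2: a[2]=-7 > -8 → no swap
j=3: a[3]=0 > -8 → no swap
j=4: a[4]=-5 > -8 → no swap
j=5: a[5]=-3 > -8 → no swap
j=6: a[6]=-10 ≤ -8 → i=0, swap a[0],a[6] → [-10, 2, -7, 0, -5, -3, -1, -4, -9, 3, -8]
j=7: a[7]=-4 > -8 → no swap
j=8: a[8]=-9 ≤ -8 → i=1, swap a[1],a[8] → [-10, -9, -7, 0, -5, -3, -1, -4, 2, 3, -8]
j=9: a[9]=3 > -8 → no swap
(after j=9) a = [-10, -9, -7, 0, -5, -3, -1, -4, 2, 3, -8]

[-10, -9, -7, 0, -5, -3, -1, -4, 2, 3, -8]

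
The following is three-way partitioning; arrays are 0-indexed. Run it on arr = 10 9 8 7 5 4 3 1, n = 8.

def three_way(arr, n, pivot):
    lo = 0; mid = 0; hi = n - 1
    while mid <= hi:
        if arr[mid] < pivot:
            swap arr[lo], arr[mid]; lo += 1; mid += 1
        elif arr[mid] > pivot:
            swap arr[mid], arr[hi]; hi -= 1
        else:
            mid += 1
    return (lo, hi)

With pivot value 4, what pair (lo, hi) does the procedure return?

(2, 2)

pivot = 4; lo=0, mid=0, hi=7
arr[mid]=10>4: swap arr[0],arr[7]; hi=6 → 1 9 8 7 5 4 3 10
arr[mid]=1<4: swap arr[0],arr[0]; lo=1,mid=1 → 1 9 8 7 5 4 3 10
arr[mid]=9>4: swap arr[1],arr[6]; hi=5 → 1 3 8 7 5 4 9 10
arr[mid]=3<4: swap arr[1],arr[1]; lo=2,mid=2 → 1 3 8 7 5 4 9 10
arr[mid]=8>4: swap arr[2],arr[5]; hi=4 → 1 3 4 7 5 8 9 10
arr[mid]=4=4: mid=3
arr[mid]=7>4: swap arr[3],arr[4]; hi=3 → 1 3 4 5 7 8 9 10
arr[mid]=5>4: swap arr[3],arr[3]; hi=2 → 1 3 4 5 7 8 9 10
end: lo=2, hi=2; arr = 1 3 4 5 7 8 9 10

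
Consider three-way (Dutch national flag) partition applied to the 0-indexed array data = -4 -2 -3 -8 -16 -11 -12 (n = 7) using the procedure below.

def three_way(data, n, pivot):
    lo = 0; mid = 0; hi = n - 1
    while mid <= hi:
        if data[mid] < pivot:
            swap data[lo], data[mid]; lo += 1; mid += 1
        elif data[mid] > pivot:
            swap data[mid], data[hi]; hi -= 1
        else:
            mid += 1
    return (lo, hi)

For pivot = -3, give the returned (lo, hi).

(5, 5)

pivot = -3; lo=0, mid=0, hi=6
data[mid]=-4<-3: swap data[0],data[0]; lo=1,mid=1 → -4 -2 -3 -8 -16 -11 -12
data[mid]=-2>-3: swap data[1],data[6]; hi=5 → -4 -12 -3 -8 -16 -11 -2
data[mid]=-12<-3: swap data[1],data[1]; lo=2,mid=2 → -4 -12 -3 -8 -16 -11 -2
data[mid]=-3=-3: mid=3
data[mid]=-8<-3: swap data[2],data[3]; lo=3,mid=4 → -4 -12 -8 -3 -16 -11 -2
data[mid]=-16<-3: swap data[3],data[4]; lo=4,mid=5 → -4 -12 -8 -16 -3 -11 -2
data[mid]=-11<-3: swap data[4],data[5]; lo=5,mid=6 → -4 -12 -8 -16 -11 -3 -2
end: lo=5, hi=5; data = -4 -12 -8 -16 -11 -3 -2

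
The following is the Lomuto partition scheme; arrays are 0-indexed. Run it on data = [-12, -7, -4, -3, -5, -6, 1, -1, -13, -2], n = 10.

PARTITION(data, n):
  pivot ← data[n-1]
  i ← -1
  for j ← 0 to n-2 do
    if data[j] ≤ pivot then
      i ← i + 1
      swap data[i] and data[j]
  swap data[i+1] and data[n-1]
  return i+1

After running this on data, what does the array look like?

[-12, -7, -4, -3, -5, -6, -13, -2, 1, -1]

pivot=-2, i=-1
j=0: -12≤-2, i=0, swap(0,0) ⇒ [-12, -7, -4, -3, -5, -6, 1, -1, -13, -2]
j=1: -7≤-2, i=1, swap(1,1) ⇒ [-12, -7, -4, -3, -5, -6, 1, -1, -13, -2]
j=2: -4≤-2, i=2, swap(2,2) ⇒ [-12, -7, -4, -3, -5, -6, 1, -1, -13, -2]
j=3: -3≤-2, i=3, swap(3,3) ⇒ [-12, -7, -4, -3, -5, -6, 1, -1, -13, -2]
j=4: -5≤-2, i=4, swap(4,4) ⇒ [-12, -7, -4, -3, -5, -6, 1, -1, -13, -2]
j=5: -6≤-2, i=5, swap(5,5) ⇒ [-12, -7, -4, -3, -5, -6, 1, -1, -13, -2]
j=6: 1>-2, skip
j=7: -1>-2, skip
j=8: -13≤-2, i=6, swap(6,8) ⇒ [-12, -7, -4, -3, -5, -6, -13, -1, 1, -2]
swap(7,9) ⇒ [-12, -7, -4, -3, -5, -6, -13, -2, 1, -1]; return 7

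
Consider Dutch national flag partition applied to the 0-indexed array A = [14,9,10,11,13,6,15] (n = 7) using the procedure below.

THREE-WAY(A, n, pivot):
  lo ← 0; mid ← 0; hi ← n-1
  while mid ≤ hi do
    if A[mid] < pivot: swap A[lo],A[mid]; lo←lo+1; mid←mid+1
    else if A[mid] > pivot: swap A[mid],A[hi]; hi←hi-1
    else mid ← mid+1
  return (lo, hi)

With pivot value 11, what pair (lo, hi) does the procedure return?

(3, 3)

pivot = 11; lo=0, mid=0, hi=6
A[mid]=14>11: swap A[0],A[6]; hi=5 → [15,9,10,11,13,6,14]
A[mid]=15>11: swap A[0],A[5]; hi=4 → [6,9,10,11,13,15,14]
A[mid]=6<11: swap A[0],A[0]; lo=1,mid=1 → [6,9,10,11,13,15,14]
A[mid]=9<11: swap A[1],A[1]; lo=2,mid=2 → [6,9,10,11,13,15,14]
A[mid]=10<11: swap A[2],A[2]; lo=3,mid=3 → [6,9,10,11,13,15,14]
A[mid]=11=11: mid=4
A[mid]=13>11: swap A[4],A[4]; hi=3 → [6,9,10,11,13,15,14]
end: lo=3, hi=3; A = [6,9,10,11,13,15,14]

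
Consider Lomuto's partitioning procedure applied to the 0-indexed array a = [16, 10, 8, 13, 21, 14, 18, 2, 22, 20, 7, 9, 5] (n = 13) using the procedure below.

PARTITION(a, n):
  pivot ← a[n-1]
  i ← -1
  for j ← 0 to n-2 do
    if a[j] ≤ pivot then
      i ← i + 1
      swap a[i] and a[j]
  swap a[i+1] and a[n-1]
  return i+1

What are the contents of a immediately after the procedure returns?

[2, 5, 8, 13, 21, 14, 18, 16, 22, 20, 7, 9, 10]

pivot=5, i=-1
j=0: 16>5, skip
j=1: 10>5, skip
j=2: 8>5, skip
j=3: 13>5, skip
j=4: 21>5, skip
j=5: 14>5, skip
j=6: 18>5, skip
j=7: 2≤5, i=0, swap(0,7) ⇒ [2, 10, 8, 13, 21, 14, 18, 16, 22, 20, 7, 9, 5]
j=8: 22>5, skip
j=9: 20>5, skip
j=10: 7>5, skip
j=11: 9>5, skip
swap(1,12) ⇒ [2, 5, 8, 13, 21, 14, 18, 16, 22, 20, 7, 9, 10]; return 1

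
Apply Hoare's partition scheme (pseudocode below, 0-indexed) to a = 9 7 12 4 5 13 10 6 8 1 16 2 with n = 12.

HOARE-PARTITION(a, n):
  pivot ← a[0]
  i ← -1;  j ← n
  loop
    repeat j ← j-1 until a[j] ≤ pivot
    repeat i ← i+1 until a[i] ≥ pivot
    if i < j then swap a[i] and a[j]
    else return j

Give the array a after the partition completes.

pivot = a[0] = 9; i = -1, j = 12
j→11 (a[11]=2≤9), i→0 (a[0]=9≥9); i<j, swap → 2 7 12 4 5 13 10 6 8 1 16 9
j→9 (a[9]=1≤9), i→2 (a[2]=12≥9); i<j, swap → 2 7 1 4 5 13 10 6 8 12 16 9
j→8 (a[8]=8≤9), i→5 (a[5]=13≥9); i<j, swap → 2 7 1 4 5 8 10 6 13 12 16 9
j→7 (a[7]=6≤9), i→6 (a[6]=10≥9); i<j, swap → 2 7 1 4 5 8 6 10 13 12 16 9
j→6, i→7; i≥j, return j=6. a = 2 7 1 4 5 8 6 10 13 12 16 9

2 7 1 4 5 8 6 10 13 12 16 9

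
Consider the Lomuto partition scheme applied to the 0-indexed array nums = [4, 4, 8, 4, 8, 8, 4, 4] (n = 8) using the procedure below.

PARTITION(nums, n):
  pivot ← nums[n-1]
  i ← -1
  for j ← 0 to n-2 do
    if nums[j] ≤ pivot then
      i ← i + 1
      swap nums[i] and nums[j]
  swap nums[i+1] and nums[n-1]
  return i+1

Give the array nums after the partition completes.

pivot = nums[7] = 4; i = -1
j=0: nums[0]=4 ≤ 4 → i=0, swap nums[0],nums[0] (no change) → [4, 4, 8, 4, 8, 8, 4, 4]
j=1: nums[1]=4 ≤ 4 → i=1, swap nums[1],nums[1] (no change) → [4, 4, 8, 4, 8, 8, 4, 4]
j=2: nums[2]=8 > 4 → no swap
j=3: nums[3]=4 ≤ 4 → i=2, swap nums[2],nums[3] → [4, 4, 4, 8, 8, 8, 4, 4]
j=4: nums[4]=8 > 4 → no swap
j=5: nums[5]=8 > 4 → no swap
j=6: nums[6]=4 ≤ 4 → i=3, swap nums[3],nums[6] → [4, 4, 4, 4, 8, 8, 8, 4]
final swap nums[4],nums[7] → [4, 4, 4, 4, 4, 8, 8, 8]; return 4

[4, 4, 4, 4, 4, 8, 8, 8]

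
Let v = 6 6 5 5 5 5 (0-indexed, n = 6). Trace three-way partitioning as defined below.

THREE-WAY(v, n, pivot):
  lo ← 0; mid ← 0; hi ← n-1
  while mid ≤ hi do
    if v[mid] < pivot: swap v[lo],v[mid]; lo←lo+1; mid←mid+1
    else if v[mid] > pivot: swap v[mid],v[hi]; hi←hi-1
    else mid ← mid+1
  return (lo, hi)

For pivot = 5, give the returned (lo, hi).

(0, 3)

pivot = 5; lo=0, mid=0, hi=5
v[mid]=6>5: swap v[0],v[5]; hi=4 → 5 6 5 5 5 6
v[mid]=5=5: mid=1
v[mid]=6>5: swap v[1],v[4]; hi=3 → 5 5 5 5 6 6
v[mid]=5=5: mid=2
v[mid]=5=5: mid=3
v[mid]=5=5: mid=4
end: lo=0, hi=3; v = 5 5 5 5 6 6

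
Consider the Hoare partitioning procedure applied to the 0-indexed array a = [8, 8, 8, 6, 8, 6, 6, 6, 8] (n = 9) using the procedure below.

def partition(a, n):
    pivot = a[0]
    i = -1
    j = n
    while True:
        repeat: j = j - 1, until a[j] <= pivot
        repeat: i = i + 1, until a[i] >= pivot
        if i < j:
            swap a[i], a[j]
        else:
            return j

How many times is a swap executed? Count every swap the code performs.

4

pivot = a[0] = 8; i = -1, j = 9
j→8 (a[8]=8≤8), i→0 (a[0]=8≥8); i<j, swap → [8, 8, 8, 6, 8, 6, 6, 6, 8]
j→7 (a[7]=6≤8), i→1 (a[1]=8≥8); i<j, swap → [8, 6, 8, 6, 8, 6, 6, 8, 8]
j→6 (a[6]=6≤8), i→2 (a[2]=8≥8); i<j, swap → [8, 6, 6, 6, 8, 6, 8, 8, 8]
j→5 (a[5]=6≤8), i→4 (a[4]=8≥8); i<j, swap → [8, 6, 6, 6, 6, 8, 8, 8, 8]
j→4, i→5; i≥j, return j=4. a = [8, 6, 6, 6, 6, 8, 8, 8, 8]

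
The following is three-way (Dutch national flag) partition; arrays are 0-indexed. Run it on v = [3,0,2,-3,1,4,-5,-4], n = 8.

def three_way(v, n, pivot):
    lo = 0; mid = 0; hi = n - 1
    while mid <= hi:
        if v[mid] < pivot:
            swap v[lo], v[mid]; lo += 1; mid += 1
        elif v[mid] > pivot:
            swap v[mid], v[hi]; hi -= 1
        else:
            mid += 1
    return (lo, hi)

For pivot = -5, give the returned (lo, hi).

lo=0 mid=0 hi=7
3>-5: swap(0,7), hi=6 ⇒ [-4,0,2,-3,1,4,-5,3]
-4>-5: swap(0,6), hi=5 ⇒ [-5,0,2,-3,1,4,-4,3]
-5=-5: mid=1
0>-5: swap(1,5), hi=4 ⇒ [-5,4,2,-3,1,0,-4,3]
4>-5: swap(1,4), hi=3 ⇒ [-5,1,2,-3,4,0,-4,3]
1>-5: swap(1,3), hi=2 ⇒ [-5,-3,2,1,4,0,-4,3]
-3>-5: swap(1,2), hi=1 ⇒ [-5,2,-3,1,4,0,-4,3]
2>-5: swap(1,1), hi=0 ⇒ [-5,2,-3,1,4,0,-4,3]
done. lo=0 hi=0; v=[-5,2,-3,1,4,0,-4,3]

(0, 0)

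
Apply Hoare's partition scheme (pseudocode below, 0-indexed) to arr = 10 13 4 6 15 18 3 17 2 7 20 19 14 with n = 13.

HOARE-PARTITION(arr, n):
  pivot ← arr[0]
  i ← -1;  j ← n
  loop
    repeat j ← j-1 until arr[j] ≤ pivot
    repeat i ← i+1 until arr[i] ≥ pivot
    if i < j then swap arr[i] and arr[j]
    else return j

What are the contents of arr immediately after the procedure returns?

pivot = arr[0] = 10; i = -1, j = 13
j→9 (arr[9]=7≤10), i→0 (arr[0]=10≥10); i<j, swap → 7 13 4 6 15 18 3 17 2 10 20 19 14
j→8 (arr[8]=2≤10), i→1 (arr[1]=13≥10); i<j, swap → 7 2 4 6 15 18 3 17 13 10 20 19 14
j→6 (arr[6]=3≤10), i→4 (arr[4]=15≥10); i<j, swap → 7 2 4 6 3 18 15 17 13 10 20 19 14
j→4, i→5; i≥j, return j=4. arr = 7 2 4 6 3 18 15 17 13 10 20 19 14

7 2 4 6 3 18 15 17 13 10 20 19 14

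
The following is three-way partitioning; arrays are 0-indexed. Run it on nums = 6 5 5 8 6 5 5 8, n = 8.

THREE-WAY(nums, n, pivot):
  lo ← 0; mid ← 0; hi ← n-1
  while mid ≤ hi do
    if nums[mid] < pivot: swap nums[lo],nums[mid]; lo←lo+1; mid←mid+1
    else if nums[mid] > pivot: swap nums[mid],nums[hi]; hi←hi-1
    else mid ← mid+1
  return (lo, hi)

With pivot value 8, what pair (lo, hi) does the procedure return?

pivot = 8; lo=0, mid=0, hi=7
nums[mid]=6<8: swap nums[0],nums[0]; lo=1,mid=1 → 6 5 5 8 6 5 5 8
nums[mid]=5<8: swap nums[1],nums[1]; lo=2,mid=2 → 6 5 5 8 6 5 5 8
nums[mid]=5<8: swap nums[2],nums[2]; lo=3,mid=3 → 6 5 5 8 6 5 5 8
nums[mid]=8=8: mid=4
nums[mid]=6<8: swap nums[3],nums[4]; lo=4,mid=5 → 6 5 5 6 8 5 5 8
nums[mid]=5<8: swap nums[4],nums[5]; lo=5,mid=6 → 6 5 5 6 5 8 5 8
nums[mid]=5<8: swap nums[5],nums[6]; lo=6,mid=7 → 6 5 5 6 5 5 8 8
nums[mid]=8=8: mid=8
end: lo=6, hi=7; nums = 6 5 5 6 5 5 8 8

(6, 7)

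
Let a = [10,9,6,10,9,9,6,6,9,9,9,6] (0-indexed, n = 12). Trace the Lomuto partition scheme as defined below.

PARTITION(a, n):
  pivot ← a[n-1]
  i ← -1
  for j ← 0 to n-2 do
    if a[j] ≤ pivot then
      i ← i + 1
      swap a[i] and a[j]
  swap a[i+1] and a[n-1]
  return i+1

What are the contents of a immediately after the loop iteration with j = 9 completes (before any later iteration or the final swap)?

pivot = a[11] = 6; i = -1
j=0: a[0]=10 > 6 → no swap
j=1: a[1]=9 > 6 → no swap
j=2: a[2]=6 ≤ 6 → i=0, swap a[0],a[2] → [6,9,10,10,9,9,6,6,9,9,9,6]
j=3: a[3]=10 > 6 → no swap
j=4: a[4]=9 > 6 → no swap
j=5: a[5]=9 > 6 → no swap
j=6: a[6]=6 ≤ 6 → i=1, swap a[1],a[6] → [6,6,10,10,9,9,9,6,9,9,9,6]
j=7: a[7]=6 ≤ 6 → i=2, swap a[2],a[7] → [6,6,6,10,9,9,9,10,9,9,9,6]
j=8: a[8]=9 > 6 → no swap
j=9: a[9]=9 > 6 → no swap
(after j=9) a = [6,6,6,10,9,9,9,10,9,9,9,6]

[6,6,6,10,9,9,9,10,9,9,9,6]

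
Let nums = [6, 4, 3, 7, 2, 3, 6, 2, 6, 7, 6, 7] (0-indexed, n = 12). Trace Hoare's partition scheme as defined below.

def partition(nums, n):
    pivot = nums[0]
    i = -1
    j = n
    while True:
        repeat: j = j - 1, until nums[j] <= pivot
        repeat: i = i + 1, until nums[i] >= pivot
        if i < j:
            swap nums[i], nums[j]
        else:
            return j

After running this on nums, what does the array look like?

pivot = nums[0] = 6; i = -1, j = 12
j→10 (nums[10]=6≤6), i→0 (nums[0]=6≥6); i<j, swap → [6, 4, 3, 7, 2, 3, 6, 2, 6, 7, 6, 7]
j→8 (nums[8]=6≤6), i→3 (nums[3]=7≥6); i<j, swap → [6, 4, 3, 6, 2, 3, 6, 2, 7, 7, 6, 7]
j→7 (nums[7]=2≤6), i→6 (nums[6]=6≥6); i<j, swap → [6, 4, 3, 6, 2, 3, 2, 6, 7, 7, 6, 7]
j→6, i→7; i≥j, return j=6. nums = [6, 4, 3, 6, 2, 3, 2, 6, 7, 7, 6, 7]

[6, 4, 3, 6, 2, 3, 2, 6, 7, 7, 6, 7]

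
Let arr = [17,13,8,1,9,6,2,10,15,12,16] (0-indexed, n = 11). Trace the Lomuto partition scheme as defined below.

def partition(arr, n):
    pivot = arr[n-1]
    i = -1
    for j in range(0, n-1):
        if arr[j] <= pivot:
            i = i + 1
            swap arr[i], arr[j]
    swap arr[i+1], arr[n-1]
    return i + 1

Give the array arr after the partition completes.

[13,8,1,9,6,2,10,15,12,16,17]

pivot = arr[10] = 16; i = -1
j=0: arr[0]=17 > 16 → no swap
j=1: arr[1]=13 ≤ 16 → i=0, swap arr[0],arr[1] → [13,17,8,1,9,6,2,10,15,12,16]
j=2: arr[2]=8 ≤ 16 → i=1, swap arr[1],arr[2] → [13,8,17,1,9,6,2,10,15,12,16]
j=3: arr[3]=1 ≤ 16 → i=2, swap arr[2],arr[3] → [13,8,1,17,9,6,2,10,15,12,16]
j=4: arr[4]=9 ≤ 16 → i=3, swap arr[3],arr[4] → [13,8,1,9,17,6,2,10,15,12,16]
j=5: arr[5]=6 ≤ 16 → i=4, swap arr[4],arr[5] → [13,8,1,9,6,17,2,10,15,12,16]
j=6: arr[6]=2 ≤ 16 → i=5, swap arr[5],arr[6] → [13,8,1,9,6,2,17,10,15,12,16]
j=7: arr[7]=10 ≤ 16 → i=6, swap arr[6],arr[7] → [13,8,1,9,6,2,10,17,15,12,16]
j=8: arr[8]=15 ≤ 16 → i=7, swap arr[7],arr[8] → [13,8,1,9,6,2,10,15,17,12,16]
j=9: arr[9]=12 ≤ 16 → i=8, swap arr[8],arr[9] → [13,8,1,9,6,2,10,15,12,17,16]
final swap arr[9],arr[10] → [13,8,1,9,6,2,10,15,12,16,17]; return 9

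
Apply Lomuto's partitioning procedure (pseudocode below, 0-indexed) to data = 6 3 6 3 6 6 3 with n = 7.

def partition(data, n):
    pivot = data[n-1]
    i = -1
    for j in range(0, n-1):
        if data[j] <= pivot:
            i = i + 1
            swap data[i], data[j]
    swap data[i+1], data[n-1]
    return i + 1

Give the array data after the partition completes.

pivot=3, i=-1
j=0: 6>3, skip
j=1: 3≤3, i=0, swap(0,1) ⇒ 3 6 6 3 6 6 3
j=2: 6>3, skip
j=3: 3≤3, i=1, swap(1,3) ⇒ 3 3 6 6 6 6 3
j=4: 6>3, skip
j=5: 6>3, skip
swap(2,6) ⇒ 3 3 3 6 6 6 6; return 2

3 3 3 6 6 6 6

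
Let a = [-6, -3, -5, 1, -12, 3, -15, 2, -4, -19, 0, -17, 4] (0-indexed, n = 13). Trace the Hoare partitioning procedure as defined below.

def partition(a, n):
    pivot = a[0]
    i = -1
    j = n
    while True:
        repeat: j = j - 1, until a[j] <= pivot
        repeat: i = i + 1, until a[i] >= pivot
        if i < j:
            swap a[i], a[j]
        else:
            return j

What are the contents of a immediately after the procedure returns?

[-17, -19, -15, -12, 1, 3, -5, 2, -4, -3, 0, -6, 4]

pivot=-6
j stops at 11 (-17), i stops at 0 (-6); swap ⇒ [-17, -3, -5, 1, -12, 3, -15, 2, -4, -19, 0, -6, 4]
j stops at 9 (-19), i stops at 1 (-3); swap ⇒ [-17, -19, -5, 1, -12, 3, -15, 2, -4, -3, 0, -6, 4]
j stops at 6 (-15), i stops at 2 (-5); swap ⇒ [-17, -19, -15, 1, -12, 3, -5, 2, -4, -3, 0, -6, 4]
j stops at 4 (-12), i stops at 3 (1); swap ⇒ [-17, -19, -15, -12, 1, 3, -5, 2, -4, -3, 0, -6, 4]
j stops at 3, i stops at 4; i≥j ⇒ return 3. a=[-17, -19, -15, -12, 1, 3, -5, 2, -4, -3, 0, -6, 4]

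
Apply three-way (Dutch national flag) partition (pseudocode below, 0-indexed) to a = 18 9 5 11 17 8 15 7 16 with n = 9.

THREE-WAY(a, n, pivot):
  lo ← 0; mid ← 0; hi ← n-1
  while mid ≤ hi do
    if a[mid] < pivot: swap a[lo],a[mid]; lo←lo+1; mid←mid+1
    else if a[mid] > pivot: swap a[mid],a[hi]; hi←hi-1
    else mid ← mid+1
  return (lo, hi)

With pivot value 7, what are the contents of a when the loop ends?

5 7 11 17 8 15 9 16 18

pivot = 7; lo=0, mid=0, hi=8
a[mid]=18>7: swap a[0],a[8]; hi=7 → 16 9 5 11 17 8 15 7 18
a[mid]=16>7: swap a[0],a[7]; hi=6 → 7 9 5 11 17 8 15 16 18
a[mid]=7=7: mid=1
a[mid]=9>7: swap a[1],a[6]; hi=5 → 7 15 5 11 17 8 9 16 18
a[mid]=15>7: swap a[1],a[5]; hi=4 → 7 8 5 11 17 15 9 16 18
a[mid]=8>7: swap a[1],a[4]; hi=3 → 7 17 5 11 8 15 9 16 18
a[mid]=17>7: swap a[1],a[3]; hi=2 → 7 11 5 17 8 15 9 16 18
a[mid]=11>7: swap a[1],a[2]; hi=1 → 7 5 11 17 8 15 9 16 18
a[mid]=5<7: swap a[0],a[1]; lo=1,mid=2 → 5 7 11 17 8 15 9 16 18
end: lo=1, hi=1; a = 5 7 11 17 8 15 9 16 18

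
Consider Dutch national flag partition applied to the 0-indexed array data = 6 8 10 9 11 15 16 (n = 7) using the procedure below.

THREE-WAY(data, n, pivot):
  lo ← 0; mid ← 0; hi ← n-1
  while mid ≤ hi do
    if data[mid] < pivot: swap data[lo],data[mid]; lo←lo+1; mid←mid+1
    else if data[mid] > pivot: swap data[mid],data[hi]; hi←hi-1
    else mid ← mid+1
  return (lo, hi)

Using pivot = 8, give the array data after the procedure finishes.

pivot = 8; lo=0, mid=0, hi=6
data[mid]=6<8: swap data[0],data[0]; lo=1,mid=1 → 6 8 10 9 11 15 16
data[mid]=8=8: mid=2
data[mid]=10>8: swap data[2],data[6]; hi=5 → 6 8 16 9 11 15 10
data[mid]=16>8: swap data[2],data[5]; hi=4 → 6 8 15 9 11 16 10
data[mid]=15>8: swap data[2],data[4]; hi=3 → 6 8 11 9 15 16 10
data[mid]=11>8: swap data[2],data[3]; hi=2 → 6 8 9 11 15 16 10
data[mid]=9>8: swap data[2],data[2]; hi=1 → 6 8 9 11 15 16 10
end: lo=1, hi=1; data = 6 8 9 11 15 16 10

6 8 9 11 15 16 10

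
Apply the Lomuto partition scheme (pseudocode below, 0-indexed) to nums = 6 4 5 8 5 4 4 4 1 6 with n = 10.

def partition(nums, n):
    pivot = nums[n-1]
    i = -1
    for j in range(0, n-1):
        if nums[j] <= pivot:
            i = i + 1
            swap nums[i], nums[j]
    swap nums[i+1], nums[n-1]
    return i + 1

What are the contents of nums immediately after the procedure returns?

6 4 5 5 4 4 4 1 6 8

pivot = nums[9] = 6; i = -1
j=0: nums[0]=6 ≤ 6 → i=0, swap nums[0],nums[0] (no change) → 6 4 5 8 5 4 4 4 1 6
j=1: nums[1]=4 ≤ 6 → i=1, swap nums[1],nums[1] (no change) → 6 4 5 8 5 4 4 4 1 6
j=2: nums[2]=5 ≤ 6 → i=2, swap nums[2],nums[2] (no change) → 6 4 5 8 5 4 4 4 1 6
j=3: nums[3]=8 > 6 → no swap
j=4: nums[4]=5 ≤ 6 → i=3, swap nums[3],nums[4] → 6 4 5 5 8 4 4 4 1 6
j=5: nums[5]=4 ≤ 6 → i=4, swap nums[4],nums[5] → 6 4 5 5 4 8 4 4 1 6
j=6: nums[6]=4 ≤ 6 → i=5, swap nums[5],nums[6] → 6 4 5 5 4 4 8 4 1 6
j=7: nums[7]=4 ≤ 6 → i=6, swap nums[6],nums[7] → 6 4 5 5 4 4 4 8 1 6
j=8: nums[8]=1 ≤ 6 → i=7, swap nums[7],nums[8] → 6 4 5 5 4 4 4 1 8 6
final swap nums[8],nums[9] → 6 4 5 5 4 4 4 1 6 8; return 8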